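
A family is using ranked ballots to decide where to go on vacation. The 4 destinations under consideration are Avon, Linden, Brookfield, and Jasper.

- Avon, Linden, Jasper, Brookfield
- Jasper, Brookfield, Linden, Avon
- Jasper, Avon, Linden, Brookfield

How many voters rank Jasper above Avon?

2

Ballots ranking Jasper above Avon: 2.
Ballots ranking Avon above Jasper: 1.
So 2 of 3 voters prefer Jasper to Avon.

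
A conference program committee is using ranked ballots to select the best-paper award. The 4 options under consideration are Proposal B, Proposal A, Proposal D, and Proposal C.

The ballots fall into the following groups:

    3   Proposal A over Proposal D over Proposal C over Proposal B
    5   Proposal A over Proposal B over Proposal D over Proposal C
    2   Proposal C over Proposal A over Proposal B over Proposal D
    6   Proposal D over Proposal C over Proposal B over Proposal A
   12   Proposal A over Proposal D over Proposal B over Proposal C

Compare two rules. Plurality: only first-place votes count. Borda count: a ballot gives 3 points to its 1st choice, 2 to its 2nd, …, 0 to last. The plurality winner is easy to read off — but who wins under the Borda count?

Plurality first-place counts: Proposal B 0, Proposal A 20, Proposal D 6, Proposal C 2 → Proposal A.
Borda totals: Proposal B 30, Proposal A 64, Proposal D 53, Proposal C 21 → Proposal A.

Proposal A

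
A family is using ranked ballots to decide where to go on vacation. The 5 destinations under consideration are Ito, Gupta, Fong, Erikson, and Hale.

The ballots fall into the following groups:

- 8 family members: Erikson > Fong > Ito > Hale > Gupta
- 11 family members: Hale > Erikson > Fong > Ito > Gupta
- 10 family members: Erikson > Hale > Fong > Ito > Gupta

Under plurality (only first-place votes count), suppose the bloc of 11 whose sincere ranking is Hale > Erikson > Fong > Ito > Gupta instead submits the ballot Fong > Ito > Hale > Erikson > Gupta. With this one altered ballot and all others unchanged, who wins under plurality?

Erikson

First-place totals with the altered ballot: Ito 0, Gupta 0, Fong 11, Erikson 18, Hale 0.
The winner is unchanged: still Erikson.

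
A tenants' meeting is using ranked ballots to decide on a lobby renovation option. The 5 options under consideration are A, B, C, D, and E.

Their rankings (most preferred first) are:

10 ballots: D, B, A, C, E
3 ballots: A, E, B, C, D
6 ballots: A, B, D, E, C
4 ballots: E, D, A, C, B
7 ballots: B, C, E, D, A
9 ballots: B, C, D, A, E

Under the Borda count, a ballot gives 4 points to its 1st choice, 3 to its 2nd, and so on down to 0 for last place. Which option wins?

B

Borda scores:
  A: 10·2 + 3·4 + 6·4 + 4·2 + 7·0 + 9·1 = 73
  B: 10·3 + 3·2 + 6·3 + 4·0 + 7·4 + 9·4 = 118
  C: 10·1 + 3·1 + 6·0 + 4·1 + 7·3 + 9·3 = 65
  D: 10·4 + 3·0 + 6·2 + 4·3 + 7·1 + 9·2 = 89
  E: 10·0 + 3·3 + 6·1 + 4·4 + 7·2 + 9·0 = 45
B has the highest total.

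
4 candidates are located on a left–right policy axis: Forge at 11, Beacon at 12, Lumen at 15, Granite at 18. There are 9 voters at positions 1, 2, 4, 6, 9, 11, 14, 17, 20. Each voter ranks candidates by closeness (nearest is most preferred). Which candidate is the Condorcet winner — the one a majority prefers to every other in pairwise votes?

Forge

With single-peaked preferences on a line, the Condorcet winner is the candidate closest to the median voter.
The median voter (position 9) is closest to Forge at 11.
Check: Forge vs Lumen — voters closer to Forge: 6 of 9.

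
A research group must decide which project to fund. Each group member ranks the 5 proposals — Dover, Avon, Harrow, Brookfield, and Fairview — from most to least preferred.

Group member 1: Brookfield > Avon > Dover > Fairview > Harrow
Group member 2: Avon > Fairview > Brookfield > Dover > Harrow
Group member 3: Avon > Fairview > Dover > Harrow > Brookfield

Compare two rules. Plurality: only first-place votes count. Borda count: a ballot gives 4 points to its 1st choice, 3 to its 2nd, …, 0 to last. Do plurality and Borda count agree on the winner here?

Yes

Plurality first-place counts: Dover 0, Avon 2, Harrow 0, Brookfield 1, Fairview 0 → Avon.
Borda totals: Dover 5, Avon 11, Harrow 1, Brookfield 6, Fairview 7 → Avon.
The two rules agree on Avon.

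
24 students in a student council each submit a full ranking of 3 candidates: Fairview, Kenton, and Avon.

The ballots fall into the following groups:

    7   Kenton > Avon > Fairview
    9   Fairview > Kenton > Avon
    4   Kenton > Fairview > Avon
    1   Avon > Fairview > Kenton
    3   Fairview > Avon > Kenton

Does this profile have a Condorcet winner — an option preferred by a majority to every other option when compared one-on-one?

Yes

Head-to-head results (24 voters total):
Fairview vs Kenton: Fairview wins 13–11.
Fairview vs Avon: Fairview wins 16–8.
Kenton vs Avon: Kenton wins 20–4.
Fairview beats each rival — Kenton (13–11), Avon (16–8) — so Fairview is the Condorcet winner.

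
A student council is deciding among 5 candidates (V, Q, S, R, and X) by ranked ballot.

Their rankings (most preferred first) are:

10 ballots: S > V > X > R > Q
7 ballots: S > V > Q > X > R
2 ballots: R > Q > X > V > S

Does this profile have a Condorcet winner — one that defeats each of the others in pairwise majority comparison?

Head-to-head results (19 voters total):
V vs Q: V wins 17–2.
V vs S: S wins 17–2.
V vs R: V wins 17–2.
V vs X: V wins 17–2.
Q vs S: S wins 17–2.
Q vs R: R wins 12–7.
Q vs X: X wins 10–9.
S vs R: S wins 17–2.
S vs X: S wins 17–2.
R vs X: X wins 17–2.
S beats each rival — V (17–2), Q (17–2), R (17–2), X (17–2) — so S is the Condorcet winner.

Yes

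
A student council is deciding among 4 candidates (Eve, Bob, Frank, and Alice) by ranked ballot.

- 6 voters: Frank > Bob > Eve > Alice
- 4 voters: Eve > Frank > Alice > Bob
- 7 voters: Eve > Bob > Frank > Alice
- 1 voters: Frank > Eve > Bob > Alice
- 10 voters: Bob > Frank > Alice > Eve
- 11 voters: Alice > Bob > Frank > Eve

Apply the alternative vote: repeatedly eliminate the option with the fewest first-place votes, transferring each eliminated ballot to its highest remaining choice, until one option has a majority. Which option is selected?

Bob

Round 1: Eve 11, Alice 11, Bob 10, Frank 7. Frank has the fewest and is eliminated.
Round 2: Bob 16, Eve 12, Alice 11. Alice has the fewest and is eliminated.
Round 3: Bob 27, Eve 12. Bob has a majority.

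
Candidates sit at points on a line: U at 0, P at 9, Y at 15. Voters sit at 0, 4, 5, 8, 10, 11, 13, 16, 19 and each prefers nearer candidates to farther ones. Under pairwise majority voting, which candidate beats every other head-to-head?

With single-peaked preferences on a line, the Condorcet winner is the candidate closest to the median voter.
The median voter (position 10) is closest to P at 9.
Check: P vs U — voters closer to P: 7 of 9.

P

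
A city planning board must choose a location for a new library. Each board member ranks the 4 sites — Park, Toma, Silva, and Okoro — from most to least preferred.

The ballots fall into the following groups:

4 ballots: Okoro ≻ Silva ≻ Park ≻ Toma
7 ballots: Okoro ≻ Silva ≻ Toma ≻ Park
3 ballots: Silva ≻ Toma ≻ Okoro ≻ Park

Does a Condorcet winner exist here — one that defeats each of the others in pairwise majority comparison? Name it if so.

Head-to-head results (14 voters total):
Park vs Toma: Toma wins 10–4.
Park vs Silva: Silva wins 14–0.
Park vs Okoro: Okoro wins 14–0.
Toma vs Silva: Silva wins 14–0.
Toma vs Okoro: Okoro wins 11–3.
Silva vs Okoro: Okoro wins 11–3.
Okoro beats each rival — Park (14–0), Toma (11–3), Silva (11–3) — so Okoro is the Condorcet winner.

Okoro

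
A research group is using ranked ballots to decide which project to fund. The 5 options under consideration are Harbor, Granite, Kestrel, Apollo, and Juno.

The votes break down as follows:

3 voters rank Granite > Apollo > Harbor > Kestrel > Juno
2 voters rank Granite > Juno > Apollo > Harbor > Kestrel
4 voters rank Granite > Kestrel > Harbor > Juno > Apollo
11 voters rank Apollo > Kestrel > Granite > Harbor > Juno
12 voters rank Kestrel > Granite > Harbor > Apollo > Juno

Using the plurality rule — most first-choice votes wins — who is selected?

Kestrel

First-place vote totals:
  Harbor: 0
  Granite: 9
  Kestrel: 12
  Apollo: 11
  Juno: 0
Kestrel has the most first-place votes.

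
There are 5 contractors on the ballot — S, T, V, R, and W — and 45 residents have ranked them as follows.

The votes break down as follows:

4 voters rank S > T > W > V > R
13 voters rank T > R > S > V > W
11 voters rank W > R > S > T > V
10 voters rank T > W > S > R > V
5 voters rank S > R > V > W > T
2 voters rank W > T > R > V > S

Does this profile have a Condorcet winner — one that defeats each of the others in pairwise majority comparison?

Yes

Head-to-head results (45 voters total):
S vs T: T wins 25–20.
S vs V: S wins 43–2.
S vs R: R wins 26–19.
S vs W: W wins 23–22.
T vs V: T wins 40–5.
T vs R: T wins 29–16.
T vs W: T wins 27–18.
V vs R: R wins 41–4.
V vs W: W wins 27–18.
R vs W: W wins 27–18.
T beats each rival — S (25–20), V (40–5), R (29–16), W (27–18) — so T is the Condorcet winner.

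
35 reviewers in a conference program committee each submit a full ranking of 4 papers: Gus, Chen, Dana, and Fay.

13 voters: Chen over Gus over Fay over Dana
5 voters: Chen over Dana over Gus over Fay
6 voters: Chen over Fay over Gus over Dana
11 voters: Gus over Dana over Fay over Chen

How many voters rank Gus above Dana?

Ballots ranking Gus above Dana: 13+6+11 = 30.
Ballots ranking Dana above Gus: 5.
So 30 of 35 voters prefer Gus to Dana.

30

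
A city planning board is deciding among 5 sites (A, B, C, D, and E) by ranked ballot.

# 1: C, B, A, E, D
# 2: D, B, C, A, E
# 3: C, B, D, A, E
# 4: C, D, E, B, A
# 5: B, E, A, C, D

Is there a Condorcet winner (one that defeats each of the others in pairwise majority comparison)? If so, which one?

Head-to-head results (5 voters total):
A vs B: B wins 5–0.
A vs C: C wins 4–1.
A vs D: D wins 3–2.
A vs E: A wins 3–2.
B vs C: C wins 3–2.
B vs D: B wins 3–2.
B vs E: B wins 4–1.
C vs D: C wins 4–1.
C vs E: C wins 4–1.
D vs E: D wins 3–2.
C beats each rival — A (4–1), B (3–2), D (4–1), E (4–1) — so C is the Condorcet winner.

C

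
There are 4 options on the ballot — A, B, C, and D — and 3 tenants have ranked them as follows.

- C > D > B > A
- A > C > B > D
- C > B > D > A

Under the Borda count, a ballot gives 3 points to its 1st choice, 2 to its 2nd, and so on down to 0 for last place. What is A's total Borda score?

Borda scores:
  A: 0 + 3 + 0 = 3
  B: 1 + 1 + 2 = 4
  C: 3 + 2 + 3 = 8
  D: 2 + 0 + 1 = 3

3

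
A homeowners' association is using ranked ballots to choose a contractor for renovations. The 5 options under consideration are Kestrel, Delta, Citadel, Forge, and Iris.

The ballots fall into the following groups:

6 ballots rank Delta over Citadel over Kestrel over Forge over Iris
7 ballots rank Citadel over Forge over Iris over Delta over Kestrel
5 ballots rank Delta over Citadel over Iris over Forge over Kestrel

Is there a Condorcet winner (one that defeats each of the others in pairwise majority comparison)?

Head-to-head results (18 voters total):
Kestrel vs Delta: Delta wins 18–0.
Kestrel vs Citadel: Citadel wins 18–0.
Kestrel vs Forge: Forge wins 12–6.
Kestrel vs Iris: Iris wins 12–6.
Delta vs Citadel: Delta wins 11–7.
Delta vs Forge: Delta wins 11–7.
Delta vs Iris: Delta wins 11–7.
Citadel vs Forge: Citadel wins 18–0.
Citadel vs Iris: Citadel wins 18–0.
Forge vs Iris: Forge wins 13–5.
Delta beats each rival — Kestrel (18–0), Citadel (11–7), Forge (11–7), Iris (11–7) — so Delta is the Condorcet winner.

Yes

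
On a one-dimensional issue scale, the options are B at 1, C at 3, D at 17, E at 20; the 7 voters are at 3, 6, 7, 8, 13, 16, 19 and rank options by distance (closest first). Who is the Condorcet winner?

C

With single-peaked preferences on a line, the Condorcet winner is the candidate closest to the median voter.
The median voter (position 8) is closest to C at 3.
Check: C vs B — voters closer to C: 7 of 7.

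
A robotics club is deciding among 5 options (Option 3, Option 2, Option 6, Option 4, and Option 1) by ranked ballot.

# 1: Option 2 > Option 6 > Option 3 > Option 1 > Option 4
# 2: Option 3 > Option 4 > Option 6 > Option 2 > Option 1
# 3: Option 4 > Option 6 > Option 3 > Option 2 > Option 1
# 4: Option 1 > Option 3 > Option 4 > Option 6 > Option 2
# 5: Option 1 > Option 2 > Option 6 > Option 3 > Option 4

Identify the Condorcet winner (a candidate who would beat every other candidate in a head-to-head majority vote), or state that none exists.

Head-to-head results (5 voters total):
Option 3 vs Option 2: Option 3 wins 3–2.
Option 3 vs Option 6: Option 6 wins 3–2.
Option 3 vs Option 4: Option 3 wins 4–1.
Option 3 vs Option 1: Option 3 wins 3–2.
Option 2 vs Option 6: Option 6 wins 3–2.
Option 2 vs Option 4: Option 4 wins 3–2.
Option 2 vs Option 1: Option 2 wins 3–2.
Option 6 vs Option 4: Option 4 wins 3–2.
Option 6 vs Option 1: Option 6 wins 3–2.
Option 4 vs Option 1: Option 1 wins 3–2.
No candidate beats all others: Option 3 beats Option 4 beats Option 6 beats Option 3, a majority cycle.

No Condorcet winner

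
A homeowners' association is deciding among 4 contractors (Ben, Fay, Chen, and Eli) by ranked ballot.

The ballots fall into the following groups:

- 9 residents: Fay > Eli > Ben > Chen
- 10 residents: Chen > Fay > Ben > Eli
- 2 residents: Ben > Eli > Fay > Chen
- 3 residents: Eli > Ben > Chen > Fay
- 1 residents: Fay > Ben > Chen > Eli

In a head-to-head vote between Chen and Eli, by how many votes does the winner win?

Ballots ranking Chen above Eli: 10+1 = 11.
Ballots ranking Eli above Chen: 9+2+3 = 14.
Eli wins 14–11, a margin of 3.

3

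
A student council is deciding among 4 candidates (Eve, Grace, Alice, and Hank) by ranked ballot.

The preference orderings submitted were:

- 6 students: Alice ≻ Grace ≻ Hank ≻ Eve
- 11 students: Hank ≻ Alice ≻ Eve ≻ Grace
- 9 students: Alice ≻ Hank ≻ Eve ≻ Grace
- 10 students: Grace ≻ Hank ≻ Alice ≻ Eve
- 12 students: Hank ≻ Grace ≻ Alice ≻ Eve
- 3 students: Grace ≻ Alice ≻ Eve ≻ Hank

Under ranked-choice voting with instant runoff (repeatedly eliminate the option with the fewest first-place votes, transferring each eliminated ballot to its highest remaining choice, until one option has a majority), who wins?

Round 1: Hank 23, Alice 15, Grace 13, Eve 0. Eve has the fewest and is eliminated.
Round 2: Hank 23, Alice 15, Grace 13. Grace has the fewest and is eliminated.
Round 3: Hank 33, Alice 18. Hank has a majority.

Hank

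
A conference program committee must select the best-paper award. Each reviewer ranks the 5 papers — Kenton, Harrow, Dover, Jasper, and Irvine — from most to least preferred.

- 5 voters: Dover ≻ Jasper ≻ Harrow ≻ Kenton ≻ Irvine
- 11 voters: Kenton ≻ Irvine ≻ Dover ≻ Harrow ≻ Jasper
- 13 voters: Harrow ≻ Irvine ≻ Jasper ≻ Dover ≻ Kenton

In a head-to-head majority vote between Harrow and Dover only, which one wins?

Dover

Ballots ranking Harrow above Dover: 13.
Ballots ranking Dover above Harrow: 5+11 = 16.
Dover wins the head-to-head, 16–13.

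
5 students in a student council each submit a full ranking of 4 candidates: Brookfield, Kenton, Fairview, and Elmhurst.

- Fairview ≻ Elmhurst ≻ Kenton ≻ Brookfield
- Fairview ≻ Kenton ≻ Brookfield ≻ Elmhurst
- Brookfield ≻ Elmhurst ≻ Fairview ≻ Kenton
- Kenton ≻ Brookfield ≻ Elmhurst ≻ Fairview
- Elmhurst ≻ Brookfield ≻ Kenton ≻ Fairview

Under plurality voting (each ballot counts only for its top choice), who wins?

Fairview

First-place vote totals:
  Brookfield: 1
  Kenton: 1
  Fairview: 2
  Elmhurst: 1
Fairview has the most first-place votes.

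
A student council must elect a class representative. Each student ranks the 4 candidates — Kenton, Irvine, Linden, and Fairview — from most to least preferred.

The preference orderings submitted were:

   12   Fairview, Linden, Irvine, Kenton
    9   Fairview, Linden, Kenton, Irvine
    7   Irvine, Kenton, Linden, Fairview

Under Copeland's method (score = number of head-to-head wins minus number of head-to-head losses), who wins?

Pairwise results:
  Kenton vs Irvine: Irvine wins 19–9.
  Kenton vs Linden: Linden wins 21–7.
  Kenton vs Fairview: Fairview wins 21–7.
  Irvine vs Linden: Linden wins 21–7.
  Irvine vs Fairview: Fairview wins 21–7.
  Linden vs Fairview: Fairview wins 21–7.
Copeland scores (wins − losses):
  Kenton: 0 − 3 = -3
  Irvine: 1 − 2 = -1
  Linden: 2 − 1 = 1
  Fairview: 3 − 0 = 3
Fairview has the best Copeland score.

Fairview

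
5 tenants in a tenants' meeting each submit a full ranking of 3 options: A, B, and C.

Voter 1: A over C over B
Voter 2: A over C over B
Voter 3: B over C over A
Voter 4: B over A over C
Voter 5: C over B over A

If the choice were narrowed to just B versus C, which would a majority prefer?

C

Ballots ranking B above C: 2.
Ballots ranking C above B: 3.
C wins the head-to-head, 3–2.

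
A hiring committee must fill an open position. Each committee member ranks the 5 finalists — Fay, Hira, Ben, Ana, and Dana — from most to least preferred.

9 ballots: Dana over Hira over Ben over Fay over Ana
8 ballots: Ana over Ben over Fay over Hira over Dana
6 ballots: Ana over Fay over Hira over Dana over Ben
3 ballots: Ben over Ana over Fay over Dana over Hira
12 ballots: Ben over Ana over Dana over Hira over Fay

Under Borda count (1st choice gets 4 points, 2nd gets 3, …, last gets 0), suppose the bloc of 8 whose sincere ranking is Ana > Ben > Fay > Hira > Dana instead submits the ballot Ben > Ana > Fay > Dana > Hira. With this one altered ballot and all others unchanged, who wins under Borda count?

Borda totals with the altered ballot: Fay 49, Hira 51, Ben 110, Ana 93, Dana 77.
The winner is unchanged: still Ben.

Ben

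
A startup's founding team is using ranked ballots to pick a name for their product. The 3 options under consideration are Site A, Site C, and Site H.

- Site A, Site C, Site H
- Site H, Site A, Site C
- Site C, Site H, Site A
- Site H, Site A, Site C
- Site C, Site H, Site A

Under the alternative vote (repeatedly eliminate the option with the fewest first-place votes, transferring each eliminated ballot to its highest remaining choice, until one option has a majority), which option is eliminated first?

Round 1: Site C 2, Site H 2, Site A 1. Site A has the fewest and is eliminated.
Round 2: Site C 3, Site H 2. Site C has a majority.

Site A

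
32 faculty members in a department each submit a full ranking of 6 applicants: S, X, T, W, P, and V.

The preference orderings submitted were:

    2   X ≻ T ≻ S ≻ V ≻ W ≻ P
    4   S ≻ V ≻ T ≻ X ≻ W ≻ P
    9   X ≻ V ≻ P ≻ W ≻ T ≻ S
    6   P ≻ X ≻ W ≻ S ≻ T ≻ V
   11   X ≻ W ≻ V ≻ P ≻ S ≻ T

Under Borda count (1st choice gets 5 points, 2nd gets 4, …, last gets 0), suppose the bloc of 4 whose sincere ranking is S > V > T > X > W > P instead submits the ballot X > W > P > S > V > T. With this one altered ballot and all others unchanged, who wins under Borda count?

X

Borda totals with the altered ballot: S 37, X 154, T 23, W 98, P 91, V 77.
The winner is unchanged: still X.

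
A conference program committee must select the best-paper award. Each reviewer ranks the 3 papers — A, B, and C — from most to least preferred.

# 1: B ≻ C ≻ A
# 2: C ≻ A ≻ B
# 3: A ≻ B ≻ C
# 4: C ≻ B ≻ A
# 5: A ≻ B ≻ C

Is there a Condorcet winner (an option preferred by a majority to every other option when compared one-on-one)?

No

Head-to-head results (5 voters total):
A vs B: A wins 3–2.
A vs C: C wins 3–2.
B vs C: B wins 3–2.
No candidate beats all others: A beats B beats C beats A, a majority cycle.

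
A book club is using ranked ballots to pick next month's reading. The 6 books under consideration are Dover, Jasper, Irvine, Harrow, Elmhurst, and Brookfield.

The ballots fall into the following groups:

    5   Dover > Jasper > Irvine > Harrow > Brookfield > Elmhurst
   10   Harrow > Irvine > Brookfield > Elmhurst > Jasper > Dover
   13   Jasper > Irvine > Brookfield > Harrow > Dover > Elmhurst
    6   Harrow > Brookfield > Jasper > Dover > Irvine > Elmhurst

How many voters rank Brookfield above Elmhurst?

34

Ballots ranking Brookfield above Elmhurst: 5+10+13+6 = 34.
Ballots ranking Elmhurst above Brookfield: 0.
So 34 of 34 voters prefer Brookfield to Elmhurst.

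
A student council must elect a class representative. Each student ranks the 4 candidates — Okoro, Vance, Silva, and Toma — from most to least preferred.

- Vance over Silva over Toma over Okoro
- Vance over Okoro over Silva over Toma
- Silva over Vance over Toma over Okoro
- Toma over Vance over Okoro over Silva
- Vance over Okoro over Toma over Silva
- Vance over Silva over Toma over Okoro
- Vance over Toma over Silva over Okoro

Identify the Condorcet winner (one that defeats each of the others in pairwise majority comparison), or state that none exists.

Vance

Head-to-head results (7 voters total):
Okoro vs Vance: Vance wins 7–0.
Okoro vs Silva: Silva wins 4–3.
Okoro vs Toma: Toma wins 5–2.
Vance vs Silva: Vance wins 6–1.
Vance vs Toma: Vance wins 6–1.
Silva vs Toma: Silva wins 4–3.
Vance beats each rival — Okoro (7–0), Silva (6–1), Toma (6–1) — so Vance is the Condorcet winner.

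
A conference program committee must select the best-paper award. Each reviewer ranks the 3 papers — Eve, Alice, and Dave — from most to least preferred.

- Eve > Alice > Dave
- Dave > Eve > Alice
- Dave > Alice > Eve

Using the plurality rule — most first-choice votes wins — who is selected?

First-place vote totals:
  Eve: 1
  Alice: 0
  Dave: 2
Dave has the most first-place votes.

Dave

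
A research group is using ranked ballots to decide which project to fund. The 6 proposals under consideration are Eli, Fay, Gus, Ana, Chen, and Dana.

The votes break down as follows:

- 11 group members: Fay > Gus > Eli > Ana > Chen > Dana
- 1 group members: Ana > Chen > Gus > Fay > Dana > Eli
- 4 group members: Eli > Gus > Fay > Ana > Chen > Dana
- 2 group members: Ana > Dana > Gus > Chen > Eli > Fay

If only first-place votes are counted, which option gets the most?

Fay

First-place vote totals:
  Eli: 4
  Fay: 11
  Gus: 0
  Ana: 3
  Chen: 0
  Dana: 0
Fay has the most first-place votes.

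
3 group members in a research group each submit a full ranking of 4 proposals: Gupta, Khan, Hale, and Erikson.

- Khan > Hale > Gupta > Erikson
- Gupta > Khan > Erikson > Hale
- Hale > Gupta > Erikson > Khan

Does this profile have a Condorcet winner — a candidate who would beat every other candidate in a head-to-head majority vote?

No

Head-to-head results (3 voters total):
Gupta vs Khan: Gupta wins 2–1.
Gupta vs Hale: Hale wins 2–1.
Gupta vs Erikson: Gupta wins 3–0.
Khan vs Hale: Khan wins 2–1.
Khan vs Erikson: Khan wins 2–1.
Hale vs Erikson: Hale wins 2–1.
No candidate beats all others: Gupta beats Khan beats Hale beats Gupta, a majority cycle.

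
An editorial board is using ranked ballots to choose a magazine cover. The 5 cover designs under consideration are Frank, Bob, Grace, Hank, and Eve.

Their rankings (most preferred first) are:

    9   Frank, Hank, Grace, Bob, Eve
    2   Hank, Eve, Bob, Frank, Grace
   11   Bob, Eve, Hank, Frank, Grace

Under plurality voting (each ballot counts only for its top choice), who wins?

First-place vote totals:
  Frank: 9
  Bob: 11
  Grace: 0
  Hank: 2
  Eve: 0
Bob has the most first-place votes.

Bob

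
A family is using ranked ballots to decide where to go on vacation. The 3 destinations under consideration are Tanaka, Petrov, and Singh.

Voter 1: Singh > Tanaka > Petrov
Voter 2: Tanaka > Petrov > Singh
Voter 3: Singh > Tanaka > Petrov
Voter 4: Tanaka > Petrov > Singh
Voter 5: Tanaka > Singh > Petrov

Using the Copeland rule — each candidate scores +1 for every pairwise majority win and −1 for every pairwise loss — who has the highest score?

Tanaka

Pairwise results:
  Tanaka vs Petrov: Tanaka wins 5–0.
  Tanaka vs Singh: Tanaka wins 3–2.
  Petrov vs Singh: Singh wins 3–2.
Copeland scores (wins − losses):
  Tanaka: 2 − 0 = 2
  Petrov: 0 − 2 = -2
  Singh: 1 − 1 = 0
Tanaka has the best Copeland score.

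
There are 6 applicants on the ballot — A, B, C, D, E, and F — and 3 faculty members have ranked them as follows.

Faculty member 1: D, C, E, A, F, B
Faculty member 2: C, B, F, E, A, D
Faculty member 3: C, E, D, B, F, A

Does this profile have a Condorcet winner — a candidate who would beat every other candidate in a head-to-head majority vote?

Yes

Head-to-head results (3 voters total):
A vs B: B wins 2–1.
A vs C: C wins 3–0.
A vs D: D wins 2–1.
A vs E: E wins 3–0.
A vs F: F wins 2–1.
B vs C: C wins 3–0.
B vs D: D wins 2–1.
B vs E: E wins 2–1.
B vs F: B wins 2–1.
C vs D: C wins 2–1.
C vs E: C wins 3–0.
C vs F: C wins 3–0.
D vs E: E wins 2–1.
D vs F: D wins 2–1.
E vs F: E wins 2–1.
C beats each rival — A (3–0), B (3–0), D (2–1), E (3–0), F (3–0) — so C is the Condorcet winner.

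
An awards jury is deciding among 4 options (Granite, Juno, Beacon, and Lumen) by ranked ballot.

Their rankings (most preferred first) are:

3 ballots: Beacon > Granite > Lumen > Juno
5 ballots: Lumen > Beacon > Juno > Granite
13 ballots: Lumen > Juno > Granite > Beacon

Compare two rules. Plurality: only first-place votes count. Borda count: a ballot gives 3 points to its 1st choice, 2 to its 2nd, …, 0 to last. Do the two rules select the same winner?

Plurality first-place counts: Granite 0, Juno 0, Beacon 3, Lumen 18 → Lumen.
Borda totals: Granite 19, Juno 31, Beacon 19, Lumen 57 → Lumen.
The two rules agree on Lumen.

Yes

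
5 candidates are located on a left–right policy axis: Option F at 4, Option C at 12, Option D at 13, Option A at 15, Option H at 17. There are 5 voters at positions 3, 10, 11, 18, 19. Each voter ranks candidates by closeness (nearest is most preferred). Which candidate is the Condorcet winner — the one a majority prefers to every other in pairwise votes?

Option C

With single-peaked preferences on a line, the Condorcet winner is the candidate closest to the median voter.
The median voter (position 11) is closest to Option C at 12.
Check: Option C vs Option A — voters closer to Option C: 3 of 5.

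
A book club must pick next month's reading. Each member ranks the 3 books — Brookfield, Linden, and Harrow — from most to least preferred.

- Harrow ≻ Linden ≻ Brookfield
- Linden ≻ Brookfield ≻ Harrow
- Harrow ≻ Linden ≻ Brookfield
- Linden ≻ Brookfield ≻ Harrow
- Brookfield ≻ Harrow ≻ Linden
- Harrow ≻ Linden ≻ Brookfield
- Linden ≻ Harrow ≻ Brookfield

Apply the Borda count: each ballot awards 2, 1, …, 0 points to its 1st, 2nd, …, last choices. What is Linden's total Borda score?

9

Borda scores:
  Brookfield: 0 + 1 + 0 + 1 + 2 + 0 + 0 = 4
  Linden: 1 + 2 + 1 + 2 + 0 + 1 + 2 = 9
  Harrow: 2 + 0 + 2 + 0 + 1 + 2 + 1 = 8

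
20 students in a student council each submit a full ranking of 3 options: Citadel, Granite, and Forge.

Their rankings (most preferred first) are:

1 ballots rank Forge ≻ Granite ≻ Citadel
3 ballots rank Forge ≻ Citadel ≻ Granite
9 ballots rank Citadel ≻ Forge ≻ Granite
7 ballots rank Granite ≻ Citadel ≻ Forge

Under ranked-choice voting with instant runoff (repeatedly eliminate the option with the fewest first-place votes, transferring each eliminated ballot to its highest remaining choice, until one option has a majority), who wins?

Round 1: Citadel 9, Granite 7, Forge 4. Forge has the fewest and is eliminated.
Round 2: Citadel 12, Granite 8. Citadel has a majority.

Citadel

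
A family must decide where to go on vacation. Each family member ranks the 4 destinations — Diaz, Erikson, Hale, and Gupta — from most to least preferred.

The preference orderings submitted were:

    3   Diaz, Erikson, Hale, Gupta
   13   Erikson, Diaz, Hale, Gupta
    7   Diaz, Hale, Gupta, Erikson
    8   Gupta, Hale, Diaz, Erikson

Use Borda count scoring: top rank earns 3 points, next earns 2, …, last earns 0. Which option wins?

Borda scores:
  Diaz: 3·3 + 13·2 + 7·3 + 8·1 = 64
  Erikson: 3·2 + 13·3 + 7·0 + 8·0 = 45
  Hale: 3·1 + 13·1 + 7·2 + 8·2 = 46
  Gupta: 3·0 + 13·0 + 7·1 + 8·3 = 31
Diaz has the highest total.

Diaz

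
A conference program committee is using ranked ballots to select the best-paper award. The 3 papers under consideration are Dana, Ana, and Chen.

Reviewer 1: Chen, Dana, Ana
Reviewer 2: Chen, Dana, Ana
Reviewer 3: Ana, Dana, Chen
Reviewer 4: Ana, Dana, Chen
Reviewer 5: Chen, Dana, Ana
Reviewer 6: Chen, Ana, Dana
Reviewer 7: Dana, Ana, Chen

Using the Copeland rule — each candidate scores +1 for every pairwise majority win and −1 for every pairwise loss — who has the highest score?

Chen

Pairwise results:
  Dana vs Ana: Dana wins 4–3.
  Dana vs Chen: Chen wins 4–3.
  Ana vs Chen: Chen wins 4–3.
Copeland scores (wins − losses):
  Dana: 1 − 1 = 0
  Ana: 0 − 2 = -2
  Chen: 2 − 0 = 2
Chen has the best Copeland score.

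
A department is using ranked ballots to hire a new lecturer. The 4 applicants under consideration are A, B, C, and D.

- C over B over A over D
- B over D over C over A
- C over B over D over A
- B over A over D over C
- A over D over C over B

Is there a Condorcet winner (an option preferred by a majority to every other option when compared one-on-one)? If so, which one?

Head-to-head results (5 voters total):
A vs B: B wins 4–1.
A vs C: C wins 3–2.
A vs D: A wins 3–2.
B vs C: C wins 3–2.
B vs D: B wins 4–1.
C vs D: D wins 3–2.
No candidate beats all others: A beats D beats C beats A, a majority cycle.

There is no Condorcet winner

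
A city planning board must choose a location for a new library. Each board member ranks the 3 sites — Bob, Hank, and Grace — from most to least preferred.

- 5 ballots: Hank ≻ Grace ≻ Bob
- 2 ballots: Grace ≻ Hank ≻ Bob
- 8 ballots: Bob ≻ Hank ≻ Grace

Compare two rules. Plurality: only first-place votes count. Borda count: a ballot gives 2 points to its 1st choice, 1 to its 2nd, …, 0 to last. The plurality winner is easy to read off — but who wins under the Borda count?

Hank

Plurality first-place counts: Bob 8, Hank 5, Grace 2 → Bob.
Borda totals: Bob 16, Hank 20, Grace 9 → Hank.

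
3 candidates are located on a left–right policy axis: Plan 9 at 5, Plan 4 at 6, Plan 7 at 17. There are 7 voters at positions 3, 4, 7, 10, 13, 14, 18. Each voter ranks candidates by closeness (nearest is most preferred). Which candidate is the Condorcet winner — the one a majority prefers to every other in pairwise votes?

Plan 4

With single-peaked preferences on a line, the Condorcet winner is the candidate closest to the median voter.
The median voter (position 10) is closest to Plan 4 at 6.
Check: Plan 4 vs Plan 7 — voters closer to Plan 4: 4 of 7.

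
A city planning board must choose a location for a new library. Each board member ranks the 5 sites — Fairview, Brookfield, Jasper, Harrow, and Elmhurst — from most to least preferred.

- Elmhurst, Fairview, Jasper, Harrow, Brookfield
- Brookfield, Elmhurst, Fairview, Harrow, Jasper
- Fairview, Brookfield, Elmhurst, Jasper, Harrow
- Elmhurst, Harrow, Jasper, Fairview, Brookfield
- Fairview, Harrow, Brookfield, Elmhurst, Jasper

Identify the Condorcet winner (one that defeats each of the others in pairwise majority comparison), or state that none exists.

No Condorcet winner

Head-to-head results (5 voters total):
Fairview vs Brookfield: Fairview wins 4–1.
Fairview vs Jasper: Fairview wins 4–1.
Fairview vs Harrow: Fairview wins 4–1.
Fairview vs Elmhurst: Elmhurst wins 3–2.
Brookfield vs Jasper: Brookfield wins 3–2.
Brookfield vs Harrow: Harrow wins 3–2.
Brookfield vs Elmhurst: Brookfield wins 3–2.
Jasper vs Harrow: Harrow wins 3–2.
Jasper vs Elmhurst: Elmhurst wins 5–0.
Harrow vs Elmhurst: Elmhurst wins 4–1.
No candidate beats all others: Fairview beats Brookfield beats Elmhurst beats Fairview, a majority cycle.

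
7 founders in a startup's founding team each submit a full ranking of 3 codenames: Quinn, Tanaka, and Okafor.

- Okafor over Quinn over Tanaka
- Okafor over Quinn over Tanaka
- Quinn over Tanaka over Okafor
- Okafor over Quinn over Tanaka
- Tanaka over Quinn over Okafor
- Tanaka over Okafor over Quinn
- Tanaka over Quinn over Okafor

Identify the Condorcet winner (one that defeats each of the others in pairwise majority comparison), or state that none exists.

No Condorcet winner

Head-to-head results (7 voters total):
Quinn vs Tanaka: Quinn wins 4–3.
Quinn vs Okafor: Okafor wins 4–3.
Tanaka vs Okafor: Tanaka wins 4–3.
No candidate beats all others: Quinn beats Tanaka beats Okafor beats Quinn, a majority cycle.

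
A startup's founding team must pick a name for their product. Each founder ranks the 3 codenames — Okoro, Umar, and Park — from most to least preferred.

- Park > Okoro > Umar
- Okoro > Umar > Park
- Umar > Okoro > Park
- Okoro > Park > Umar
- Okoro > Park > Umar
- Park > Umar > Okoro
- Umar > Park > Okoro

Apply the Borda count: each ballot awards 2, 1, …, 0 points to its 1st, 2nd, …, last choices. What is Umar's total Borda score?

Borda scores:
  Okoro: 1 + 2 + 1 + 2 + 2 + 0 + 0 = 8
  Umar: 0 + 1 + 2 + 0 + 0 + 1 + 2 = 6
  Park: 2 + 0 + 0 + 1 + 1 + 2 + 1 = 7

6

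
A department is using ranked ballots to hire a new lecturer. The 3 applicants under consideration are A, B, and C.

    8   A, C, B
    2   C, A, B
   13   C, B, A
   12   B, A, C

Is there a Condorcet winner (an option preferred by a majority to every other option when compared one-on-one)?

Head-to-head results (35 voters total):
A vs B: B wins 25–10.
A vs C: A wins 20–15.
B vs C: C wins 23–12.
No candidate beats all others: A beats C beats B beats A, a majority cycle.

No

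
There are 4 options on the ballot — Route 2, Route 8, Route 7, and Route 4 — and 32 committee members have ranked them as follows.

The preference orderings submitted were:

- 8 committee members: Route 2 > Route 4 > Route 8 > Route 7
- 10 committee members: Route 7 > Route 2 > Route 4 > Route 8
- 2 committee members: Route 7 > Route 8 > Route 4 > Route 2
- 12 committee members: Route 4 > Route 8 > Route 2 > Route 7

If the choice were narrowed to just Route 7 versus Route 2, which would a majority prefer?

Route 2

Ballots ranking Route 7 above Route 2: 10+2 = 12.
Ballots ranking Route 2 above Route 7: 8+12 = 20.
Route 2 wins the head-to-head, 20–12.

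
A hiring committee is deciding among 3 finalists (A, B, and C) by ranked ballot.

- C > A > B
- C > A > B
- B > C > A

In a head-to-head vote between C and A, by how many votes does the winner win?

3

Ballots ranking C above A: 3.
Ballots ranking A above C: 0.
C wins 3–0, a margin of 3.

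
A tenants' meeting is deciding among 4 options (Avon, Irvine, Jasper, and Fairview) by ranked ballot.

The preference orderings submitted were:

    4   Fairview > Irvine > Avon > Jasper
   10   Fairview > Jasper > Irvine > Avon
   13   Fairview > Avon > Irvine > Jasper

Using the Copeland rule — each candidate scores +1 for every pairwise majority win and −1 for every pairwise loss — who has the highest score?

Pairwise results:
  Avon vs Irvine: Irvine wins 14–13.
  Avon vs Jasper: Avon wins 17–10.
  Avon vs Fairview: Fairview wins 27–0.
  Irvine vs Jasper: Irvine wins 17–10.
  Irvine vs Fairview: Fairview wins 27–0.
  Jasper vs Fairview: Fairview wins 27–0.
Copeland scores (wins − losses):
  Avon: 1 − 2 = -1
  Irvine: 2 − 1 = 1
  Jasper: 0 − 3 = -3
  Fairview: 3 − 0 = 3
Fairview has the best Copeland score.

Fairview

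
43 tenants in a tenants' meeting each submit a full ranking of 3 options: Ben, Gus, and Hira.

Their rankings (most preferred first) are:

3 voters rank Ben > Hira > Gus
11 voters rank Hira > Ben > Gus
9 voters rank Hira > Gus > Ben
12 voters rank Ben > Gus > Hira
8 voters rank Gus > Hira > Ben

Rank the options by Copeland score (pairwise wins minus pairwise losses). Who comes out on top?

Hira

Pairwise results:
  Ben vs Gus: Ben wins 26–17.
  Ben vs Hira: Hira wins 28–15.
  Gus vs Hira: Hira wins 23–20.
Copeland scores (wins − losses):
  Ben: 1 − 1 = 0
  Gus: 0 − 2 = -2
  Hira: 2 − 0 = 2
Hira has the best Copeland score.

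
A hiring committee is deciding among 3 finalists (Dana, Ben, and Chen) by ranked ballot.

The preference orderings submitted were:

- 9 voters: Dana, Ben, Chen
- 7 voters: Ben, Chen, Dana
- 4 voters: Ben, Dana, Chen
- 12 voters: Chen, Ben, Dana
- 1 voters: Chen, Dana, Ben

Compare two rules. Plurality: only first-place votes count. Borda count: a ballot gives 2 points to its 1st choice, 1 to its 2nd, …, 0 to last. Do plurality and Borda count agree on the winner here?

Plurality first-place counts: Dana 9, Ben 11, Chen 13 → Chen.
Borda totals: Dana 23, Ben 43, Chen 33 → Ben.
The two rules disagree: plurality picks Chen, Borda picks Ben.

No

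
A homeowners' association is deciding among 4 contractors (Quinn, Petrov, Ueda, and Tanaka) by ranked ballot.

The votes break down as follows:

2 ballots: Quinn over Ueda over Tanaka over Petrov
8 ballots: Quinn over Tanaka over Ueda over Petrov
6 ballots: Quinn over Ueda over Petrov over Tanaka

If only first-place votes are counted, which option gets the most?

First-place vote totals:
  Quinn: 16
  Petrov: 0
  Ueda: 0
  Tanaka: 0
Quinn has the most first-place votes.

Quinn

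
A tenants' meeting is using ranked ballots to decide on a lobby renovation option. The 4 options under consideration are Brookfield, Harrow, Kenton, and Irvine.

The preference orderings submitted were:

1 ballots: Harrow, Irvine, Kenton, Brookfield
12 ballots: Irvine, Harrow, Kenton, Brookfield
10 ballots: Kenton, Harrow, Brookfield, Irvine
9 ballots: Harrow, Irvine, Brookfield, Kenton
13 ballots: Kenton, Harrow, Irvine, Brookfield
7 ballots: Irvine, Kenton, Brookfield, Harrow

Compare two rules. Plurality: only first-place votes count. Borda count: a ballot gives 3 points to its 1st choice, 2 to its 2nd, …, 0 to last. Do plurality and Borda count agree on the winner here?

No

Plurality first-place counts: Brookfield 0, Harrow 10, Kenton 23, Irvine 19 → Kenton.
Borda totals: Brookfield 26, Harrow 100, Kenton 96, Irvine 90 → Harrow.
The two rules disagree: plurality picks Kenton, Borda picks Harrow.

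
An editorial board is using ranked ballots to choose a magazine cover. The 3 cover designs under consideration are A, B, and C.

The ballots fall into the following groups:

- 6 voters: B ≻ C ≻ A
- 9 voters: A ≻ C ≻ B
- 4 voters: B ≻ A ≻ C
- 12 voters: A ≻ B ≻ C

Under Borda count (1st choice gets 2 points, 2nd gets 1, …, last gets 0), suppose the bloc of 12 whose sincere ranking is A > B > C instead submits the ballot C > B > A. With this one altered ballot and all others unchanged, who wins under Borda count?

Borda totals with the altered ballot: A 22, B 32, C 39.
The switch changes the winner from A to C.

C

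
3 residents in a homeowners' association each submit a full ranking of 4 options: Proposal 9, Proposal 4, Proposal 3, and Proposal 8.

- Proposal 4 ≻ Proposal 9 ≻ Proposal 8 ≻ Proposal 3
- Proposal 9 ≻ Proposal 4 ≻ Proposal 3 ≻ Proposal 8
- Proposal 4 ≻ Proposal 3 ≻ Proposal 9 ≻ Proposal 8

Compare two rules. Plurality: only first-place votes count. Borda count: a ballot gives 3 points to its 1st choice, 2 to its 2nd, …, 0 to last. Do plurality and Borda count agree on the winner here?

Yes

Plurality first-place counts: Proposal 9 1, Proposal 4 2, Proposal 3 0, Proposal 8 0 → Proposal 4.
Borda totals: Proposal 9 6, Proposal 4 8, Proposal 3 3, Proposal 8 1 → Proposal 4.
The two rules agree on Proposal 4.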